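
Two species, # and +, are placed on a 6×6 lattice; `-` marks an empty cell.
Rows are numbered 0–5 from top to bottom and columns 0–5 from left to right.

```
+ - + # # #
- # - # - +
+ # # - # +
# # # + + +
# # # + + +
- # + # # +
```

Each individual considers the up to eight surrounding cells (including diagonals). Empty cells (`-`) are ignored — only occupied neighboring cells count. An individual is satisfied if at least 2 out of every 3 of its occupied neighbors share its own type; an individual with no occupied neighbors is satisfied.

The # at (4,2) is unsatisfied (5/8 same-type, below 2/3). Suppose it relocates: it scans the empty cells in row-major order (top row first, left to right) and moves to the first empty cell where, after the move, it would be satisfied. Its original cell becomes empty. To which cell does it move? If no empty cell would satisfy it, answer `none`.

Vacating (4,2). Empty cells in order:
  (0,1): 1/3 same-type → still unsatisfied.
  (1,0): 2/4 same-type → still unsatisfied.
  (1,2): 5/6 same-type → satisfied — stop here.

(1,2)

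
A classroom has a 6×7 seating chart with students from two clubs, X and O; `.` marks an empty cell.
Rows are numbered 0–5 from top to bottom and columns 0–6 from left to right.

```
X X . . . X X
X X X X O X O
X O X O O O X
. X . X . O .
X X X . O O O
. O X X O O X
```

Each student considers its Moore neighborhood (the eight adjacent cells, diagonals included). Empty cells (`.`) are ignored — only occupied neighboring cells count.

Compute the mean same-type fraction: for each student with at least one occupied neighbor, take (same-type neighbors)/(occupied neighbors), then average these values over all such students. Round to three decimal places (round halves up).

0.598

(0,0)X 3/3
(0,1)X 4/4
(0,5)X 2/4
(0,6)X 2/3
(1,0)X 4/5
(1,1)X 6/7
(1,2)X 4/6
(1,3)X 2/5
(1,4)O 3/6
(1,5)X 3/7
(1,6)O 1/5
(2,0)X 3/4
(2,1)O 0/6
(2,2)X 5/7
(2,3)O 2/6
(2,4)O 4/7
(2,5)O 4/6
(2,6)X 1/4
(3,1)X 5/6
(3,3)X 2/5
(3,5)O 5/6
(4,0)X 2/3
(4,1)X 4/5
(4,2)X 5/6
(4,4)O 4/6
(4,5)O 5/6
(4,6)O 3/4
(5,1)O 0/4
(5,2)X 3/4
(5,3)X 2/4
(5,4)O 3/4
(5,5)O 4/5
(5,6)X 0/3
Sum over 33 students: 3/3 + 4/4 + 2/4 + 2/3 + 4/5 + 6/7 + 4/6 + 2/5 + 3/6 + 3/7 + 1/5 + 3/4 + 0/6 + 5/7 + 2/6 + 4/7 + 4/6 + 1/4 + 5/6 + 2/5 + 5/6 + 2/3 + 4/5 + 5/6 + 4/6 + 5/6 + 3/4 + 0/4 + 3/4 + 2/4 + 3/4 + 4/5 + 0/3 = 2761/140; mean = 2761/140 ÷ 33 = 251/420 = 0.597619… → 0.598.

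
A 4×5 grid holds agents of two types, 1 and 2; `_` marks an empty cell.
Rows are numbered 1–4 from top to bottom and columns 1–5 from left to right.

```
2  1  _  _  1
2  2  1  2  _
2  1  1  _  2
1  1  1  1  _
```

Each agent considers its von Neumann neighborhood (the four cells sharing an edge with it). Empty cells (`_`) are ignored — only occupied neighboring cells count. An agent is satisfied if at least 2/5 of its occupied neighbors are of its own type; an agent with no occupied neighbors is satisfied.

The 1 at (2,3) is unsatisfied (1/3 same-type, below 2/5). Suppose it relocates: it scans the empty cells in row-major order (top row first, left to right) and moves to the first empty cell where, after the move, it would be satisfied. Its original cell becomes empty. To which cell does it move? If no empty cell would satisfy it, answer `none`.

(1,3)

Vacating (2,3). Empty cells in order:
  (1,3): 1/1 same-type → satisfied — stop here.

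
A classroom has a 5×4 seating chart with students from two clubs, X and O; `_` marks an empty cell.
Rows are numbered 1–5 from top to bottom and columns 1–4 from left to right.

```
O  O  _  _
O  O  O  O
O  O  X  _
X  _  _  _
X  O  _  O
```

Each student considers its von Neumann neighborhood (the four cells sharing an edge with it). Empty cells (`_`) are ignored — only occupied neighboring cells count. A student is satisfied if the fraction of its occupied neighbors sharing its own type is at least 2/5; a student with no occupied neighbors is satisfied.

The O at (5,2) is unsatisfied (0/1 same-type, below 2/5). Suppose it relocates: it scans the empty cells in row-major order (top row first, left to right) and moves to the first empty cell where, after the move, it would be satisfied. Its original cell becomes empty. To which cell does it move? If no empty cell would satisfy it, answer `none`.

Vacating (5,2). Empty cells in order:
  (1,3): 2/2 same-type → satisfied — stop here.

(1,3)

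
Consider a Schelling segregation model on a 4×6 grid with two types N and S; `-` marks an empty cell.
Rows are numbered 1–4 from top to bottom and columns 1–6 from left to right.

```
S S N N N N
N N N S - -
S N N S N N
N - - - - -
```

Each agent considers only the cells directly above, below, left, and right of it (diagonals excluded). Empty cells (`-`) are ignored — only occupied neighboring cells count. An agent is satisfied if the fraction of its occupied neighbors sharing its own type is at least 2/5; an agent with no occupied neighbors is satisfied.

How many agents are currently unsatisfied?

(1,1)S 1/2 ✓
(1,2)S 1/3 ✗
(1,3)N 2/3 ✓
(1,4)N 2/3 ✓
(1,5)N 2/2 ✓
(1,6)N 1/1 ✓
(2,1)N 1/3 ✗
(2,2)N 3/4 ✓
(2,3)N 3/4 ✓
(2,4)S 1/3 ✗
(3,1)S 0/3 ✗
(3,2)N 2/3 ✓
(3,3)N 2/3 ✓
(3,4)S 1/3 ✗
(3,5)N 1/2 ✓
(3,6)N 1/1 ✓
(4,1)N 0/1 ✗
Unsatisfied: (1,2), (2,1), (2,4), (3,1), (3,4), (4,1) — 6 in total.

6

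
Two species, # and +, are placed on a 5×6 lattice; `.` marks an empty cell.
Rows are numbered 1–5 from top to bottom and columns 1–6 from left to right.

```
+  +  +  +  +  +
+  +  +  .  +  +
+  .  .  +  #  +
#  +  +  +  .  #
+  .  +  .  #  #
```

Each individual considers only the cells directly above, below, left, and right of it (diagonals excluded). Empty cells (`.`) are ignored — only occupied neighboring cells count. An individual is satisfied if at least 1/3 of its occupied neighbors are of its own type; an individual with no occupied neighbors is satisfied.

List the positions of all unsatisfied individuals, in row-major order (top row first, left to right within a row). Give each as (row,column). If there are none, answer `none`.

(3,5), (4,1), (5,1)

Row 1: (1,1)+ 2/2 ok · (1,2)+ 3/3 ok · (1,3)+ 3/3 ok · (1,4)+ 2/2 ok · (1,5)+ 3/3 ok · (1,6)+ 2/2 ok
Row 2: (2,1)+ 3/3 ok · (2,2)+ 3/3 ok · (2,3)+ 2/2 ok · (2,5)+ 2/3 ok · (2,6)+ 3/3 ok
Row 3: (3,1)+ 1/2 ok · (3,4)+ 1/2 ok · (3,5)# 0/3 unhappy · (3,6)+ 1/3 ok
Row 4: (4,1)# 0/3 unhappy · (4,2)+ 1/2 ok · (4,3)+ 3/3 ok · (4,4)+ 2/2 ok · (4,6)# 1/2 ok
Row 5: (5,1)+ 0/1 unhappy · (5,3)+ 1/1 ok · (5,5)# 1/1 ok · (5,6)# 2/2 ok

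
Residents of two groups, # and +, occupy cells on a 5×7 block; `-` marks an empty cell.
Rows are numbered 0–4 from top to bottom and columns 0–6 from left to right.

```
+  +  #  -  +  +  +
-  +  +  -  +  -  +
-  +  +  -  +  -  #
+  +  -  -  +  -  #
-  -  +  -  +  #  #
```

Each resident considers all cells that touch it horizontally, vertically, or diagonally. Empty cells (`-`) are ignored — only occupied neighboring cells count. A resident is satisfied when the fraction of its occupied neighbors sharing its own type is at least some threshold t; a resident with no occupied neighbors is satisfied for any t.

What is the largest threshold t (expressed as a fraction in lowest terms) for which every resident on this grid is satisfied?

0/1

(0,0)+ 2/2
(0,1)+ 3/4
(0,2)# 0/3
(0,4)+ 2/2
(0,5)+ 4/4
(0,6)+ 2/2
(1,1)+ 5/6
(1,2)+ 4/5
(1,4)+ 3/3
(1,6)+ 2/3
(2,1)+ 5/5
(2,2)+ 4/4
(2,4)+ 2/2
(2,6)# 1/2
(3,0)+ 2/2
(3,1)+ 4/4
(3,4)+ 2/3
(3,6)# 3/3
(4,2)+ 1/1
(4,4)+ 1/2
(4,5)# 2/4
(4,6)# 2/2
The smallest same-type fraction is 0/3 at (0,2), which reduces to 0/1. Any threshold above that leaves this resident unsatisfied.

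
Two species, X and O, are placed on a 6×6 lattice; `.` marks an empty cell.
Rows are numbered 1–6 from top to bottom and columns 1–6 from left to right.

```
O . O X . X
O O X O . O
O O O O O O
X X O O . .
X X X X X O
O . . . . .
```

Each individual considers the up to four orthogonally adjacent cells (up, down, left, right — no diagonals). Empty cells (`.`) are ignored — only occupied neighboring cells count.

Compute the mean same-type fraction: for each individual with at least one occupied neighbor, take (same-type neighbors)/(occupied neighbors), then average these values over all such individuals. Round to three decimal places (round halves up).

Row 1: (1,1)O 1/1 · (1,3)O 0/2 · (1,4)X 0/2 · (1,6)X 0/1
Row 2: (2,1)O 3/3 · (2,2)O 2/3 · (2,3)X 0/4 · (2,4)O 1/3 · (2,6)O 1/2
Row 3: (3,1)O 2/3 · (3,2)O 3/4 · (3,3)O 3/4 · (3,4)O 4/4 · (3,5)O 2/2 · (3,6)O 2/2
Row 4: (4,1)X 2/3 · (4,2)X 2/4 · (4,3)O 2/4 · (4,4)O 2/3
Row 5: (5,1)X 2/3 · (5,2)X 3/3 · (5,3)X 2/3 · (5,4)X 2/3 · (5,5)X 1/2 · (5,6)O 0/1
Row 6: (6,1)O 0/1
Sum over 26 individuals: 1/1 + 0/2 + 0/2 + 0/1 + 3/3 + 2/3 + 0/4 + 1/3 + 1/2 + 2/3 + 3/4 + 3/4 + 4/4 + 2/2 + 2/2 + 2/3 + 2/4 + 2/4 + 2/3 + 2/3 + 3/3 + 2/3 + 2/3 + 1/2 + 0/1 + 0/1 = 29/2; mean = 29/2 ÷ 26 = 29/52 = 0.557692… → 0.558.

0.558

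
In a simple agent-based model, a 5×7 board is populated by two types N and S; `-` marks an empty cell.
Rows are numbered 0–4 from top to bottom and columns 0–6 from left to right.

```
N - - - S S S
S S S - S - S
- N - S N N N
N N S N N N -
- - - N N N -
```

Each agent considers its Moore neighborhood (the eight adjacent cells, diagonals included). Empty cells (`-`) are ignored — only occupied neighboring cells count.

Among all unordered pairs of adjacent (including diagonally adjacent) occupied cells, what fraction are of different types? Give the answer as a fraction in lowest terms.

Scan each occupied cell's neighbors to the right and below (and the two forward diagonals) so each pair is counted once.
From row 0: 2 unlike of 8 pairs (running 2/8).
From row 1: 7 unlike of 11 pairs (running 9/19).
From row 2: 4 unlike of 15 pairs (running 13/34).
From row 3: 3 unlike of 13 pairs (running 16/47).
From row 4: 0 unlike of 2 pairs (running 16/49).
Total adjacent occupied pairs: 49; unlike-type pairs: 16.
16/49 is already in lowest terms.

16/49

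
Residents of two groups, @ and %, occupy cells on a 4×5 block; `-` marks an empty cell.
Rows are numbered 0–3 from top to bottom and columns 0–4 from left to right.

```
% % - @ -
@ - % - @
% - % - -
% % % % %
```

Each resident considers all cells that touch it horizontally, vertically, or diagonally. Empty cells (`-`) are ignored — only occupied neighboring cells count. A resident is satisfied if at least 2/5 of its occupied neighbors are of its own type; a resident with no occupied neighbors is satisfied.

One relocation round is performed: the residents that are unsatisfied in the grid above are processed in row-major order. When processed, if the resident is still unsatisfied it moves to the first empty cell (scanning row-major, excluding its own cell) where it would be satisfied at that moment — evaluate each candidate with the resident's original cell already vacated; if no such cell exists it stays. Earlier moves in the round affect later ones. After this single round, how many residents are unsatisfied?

0

Initially unsatisfied (in order): (1,0).
  (1,0) → (0,4).
Resulting grid:
% % - @ @
- - % - @
% - % - -
% % % % %
All satisfied now.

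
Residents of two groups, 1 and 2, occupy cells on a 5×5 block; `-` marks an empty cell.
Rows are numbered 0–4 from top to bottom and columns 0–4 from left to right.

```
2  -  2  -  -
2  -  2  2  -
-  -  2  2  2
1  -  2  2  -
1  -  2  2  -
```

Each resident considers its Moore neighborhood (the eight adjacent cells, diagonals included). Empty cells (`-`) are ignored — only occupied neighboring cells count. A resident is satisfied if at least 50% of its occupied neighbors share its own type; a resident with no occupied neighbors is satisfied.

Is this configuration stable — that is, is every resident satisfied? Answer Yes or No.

Yes

(0,0)2 1/1 satisfied
(0,2)2 2/2 satisfied
(1,0)2 1/1 satisfied
(1,2)2 4/4 satisfied
(1,3)2 5/5 satisfied
(2,2)2 5/5 satisfied
(2,3)2 6/6 satisfied
(2,4)2 3/3 satisfied
(3,0)1 1/1 satisfied
(3,2)2 5/5 satisfied
(3,3)2 6/6 satisfied
(4,0)1 1/1 satisfied
(4,2)2 3/3 satisfied
(4,3)2 3/3 satisfied
All meet the threshold, so the configuration is stable.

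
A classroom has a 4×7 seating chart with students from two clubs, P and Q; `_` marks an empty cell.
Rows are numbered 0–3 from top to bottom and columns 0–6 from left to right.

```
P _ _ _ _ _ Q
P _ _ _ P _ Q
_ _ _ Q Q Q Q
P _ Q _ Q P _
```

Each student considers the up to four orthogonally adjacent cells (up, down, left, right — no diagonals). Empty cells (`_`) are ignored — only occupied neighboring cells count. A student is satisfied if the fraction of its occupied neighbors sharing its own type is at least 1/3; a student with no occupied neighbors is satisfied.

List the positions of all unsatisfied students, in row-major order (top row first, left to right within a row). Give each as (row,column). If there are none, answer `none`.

Row 0: (0,0)P 1/1 satisfied · (0,6)Q 1/1 satisfied
Row 1: (1,0)P 1/1 satisfied · (1,4)P 0/1 not · (1,6)Q 2/2 satisfied
Row 2: (2,3)Q 1/1 satisfied · (2,4)Q 3/4 satisfied · (2,5)Q 2/3 satisfied · (2,6)Q 2/2 satisfied
Row 3: (3,0)P 0/0 satisfied · (3,2)Q 0/0 satisfied · (3,4)Q 1/2 satisfied · (3,5)P 0/2 not

(1,4), (3,5)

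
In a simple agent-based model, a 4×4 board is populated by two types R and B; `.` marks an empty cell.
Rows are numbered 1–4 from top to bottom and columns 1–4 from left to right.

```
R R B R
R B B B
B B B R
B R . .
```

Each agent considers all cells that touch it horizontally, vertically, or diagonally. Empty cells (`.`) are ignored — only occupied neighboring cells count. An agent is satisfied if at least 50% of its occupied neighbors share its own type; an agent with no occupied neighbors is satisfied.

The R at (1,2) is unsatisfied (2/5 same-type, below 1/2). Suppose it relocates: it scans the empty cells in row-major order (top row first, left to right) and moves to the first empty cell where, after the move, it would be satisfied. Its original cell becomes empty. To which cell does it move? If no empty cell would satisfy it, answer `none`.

(4,3)

Vacating (1,2). Empty cells in order:
  (4,3): 2/4 same-type → satisfied — stop here.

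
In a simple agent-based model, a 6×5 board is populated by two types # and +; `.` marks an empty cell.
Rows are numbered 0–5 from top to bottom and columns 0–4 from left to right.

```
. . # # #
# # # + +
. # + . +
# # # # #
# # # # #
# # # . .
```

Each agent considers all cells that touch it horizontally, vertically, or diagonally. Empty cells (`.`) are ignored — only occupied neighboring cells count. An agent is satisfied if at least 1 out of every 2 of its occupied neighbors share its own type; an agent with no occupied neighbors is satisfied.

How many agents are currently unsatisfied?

(0,2)# 3/4 ✓
(0,3)# 3/5 ✓
(0,4)# 1/3 ✗
(1,0)# 2/2 ✓
(1,1)# 4/5 ✓
(1,2)# 4/6 ✓
(1,3)+ 3/7 ✗
(1,4)+ 2/4 ✓
(2,1)# 6/7 ✓
(2,2)+ 1/7 ✗
(2,4)+ 2/4 ✓
(3,0)# 4/4 ✓
(3,1)# 6/7 ✓
(3,2)# 6/7 ✓
(3,3)# 5/7 ✓
(3,4)# 3/4 ✓
(4,0)# 5/5 ✓
(4,1)# 8/8 ✓
(4,2)# 7/7 ✓
(4,3)# 6/6 ✓
(4,4)# 3/3 ✓
(5,0)# 3/3 ✓
(5,1)# 5/5 ✓
(5,2)# 4/4 ✓
Unsatisfied: (0,4), (1,3), (2,2) — 3 in total.

3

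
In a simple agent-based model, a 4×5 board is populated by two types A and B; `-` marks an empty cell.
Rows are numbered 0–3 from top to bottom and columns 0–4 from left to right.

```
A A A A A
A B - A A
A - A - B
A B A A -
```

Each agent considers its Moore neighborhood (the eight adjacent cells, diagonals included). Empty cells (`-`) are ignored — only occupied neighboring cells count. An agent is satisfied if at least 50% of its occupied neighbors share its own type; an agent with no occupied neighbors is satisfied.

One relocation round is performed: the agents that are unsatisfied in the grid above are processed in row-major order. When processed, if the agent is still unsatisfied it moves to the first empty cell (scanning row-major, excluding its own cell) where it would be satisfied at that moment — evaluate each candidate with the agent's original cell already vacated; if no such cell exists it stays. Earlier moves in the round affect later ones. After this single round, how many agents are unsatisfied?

2

Initially unsatisfied (in order): (1,1), (2,4), (3,1).
  (1,1) → (3,4).
  (2,4): no empty cell satisfies it; stays.
  (3,1): no empty cell satisfies it; stays.
Resulting grid:
A A A A A
A - - A A
A - A - B
A B A A B
Unsatisfied now: (2,4), (3,1).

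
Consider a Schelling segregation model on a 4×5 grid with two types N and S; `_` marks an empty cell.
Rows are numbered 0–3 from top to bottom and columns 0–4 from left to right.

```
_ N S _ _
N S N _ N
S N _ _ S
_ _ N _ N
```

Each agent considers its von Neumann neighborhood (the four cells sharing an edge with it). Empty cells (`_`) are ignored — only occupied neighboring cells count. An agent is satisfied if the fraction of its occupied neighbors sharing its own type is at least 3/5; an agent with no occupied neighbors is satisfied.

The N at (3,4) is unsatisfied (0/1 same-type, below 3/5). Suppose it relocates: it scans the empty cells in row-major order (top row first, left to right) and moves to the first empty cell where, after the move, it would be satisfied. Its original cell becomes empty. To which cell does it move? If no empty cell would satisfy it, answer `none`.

(0,0)

Vacating (3,4). Empty cells in order:
  (0,0): 2/2 same-type → satisfied — stop here.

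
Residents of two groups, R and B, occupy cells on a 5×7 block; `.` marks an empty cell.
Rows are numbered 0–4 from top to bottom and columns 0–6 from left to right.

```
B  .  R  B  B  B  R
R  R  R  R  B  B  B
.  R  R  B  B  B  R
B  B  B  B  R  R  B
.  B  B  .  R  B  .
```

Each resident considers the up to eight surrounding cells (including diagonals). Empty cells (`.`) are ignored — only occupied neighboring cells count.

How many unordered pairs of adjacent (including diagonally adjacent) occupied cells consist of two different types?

Scan each occupied cell's neighbors to the right and below (and the two forward diagonals) so each pair is counted once.
Row 0: B(0,0)–R(1,0)≠ B(0,0)–R(1,1)≠ R(0,2)–B(0,3)≠ R(0,2)–R(1,2)= R(0,2)–R(1,3)= R(0,2)–R(1,1)= B(0,3)–B(0,4)= B(0,3)–R(1,3)≠ B(0,3)–B(1,4)= B(0,3)–R(1,2)≠ B(0,4)–B(0,5)= B(0,4)–B(1,4)= B(0,4)–B(1,5)= B(0,4)–R(1,3)≠ B(0,5)–R(0,6)≠ B(0,5)–B(1,5)= B(0,5)–B(1,6)= B(0,5)–B(1,4)= R(0,6)–B(1,6)≠ R(0,6)–B(1,5)≠  → 9/20 unlike.
Row 1: R(1,0)–R(1,1)= R(1,0)–R(2,1)= R(1,1)–R(1,2)= R(1,1)–R(2,1)= R(1,1)–R(2,2)= R(1,2)–R(1,3)= R(1,2)–R(2,2)= R(1,2)–B(2,3)≠ R(1,2)–R(2,1)= R(1,3)–B(1,4)≠ R(1,3)–B(2,3)≠ R(1,3)–B(2,4)≠ R(1,3)–R(2,2)= B(1,4)–B(1,5)= B(1,4)–B(2,4)= B(1,4)–B(2,5)= B(1,4)–B(2,3)= B(1,5)–B(1,6)= B(1,5)–B(2,5)= B(1,5)–R(2,6)≠ B(1,5)–B(2,4)= B(1,6)–R(2,6)≠ B(1,6)–B(2,5)=  → 6/23 unlike.
Row 2: R(2,1)–R(2,2)= R(2,1)–B(3,1)≠ R(2,1)–B(3,2)≠ R(2,1)–B(3,0)≠ R(2,2)–B(2,3)≠ R(2,2)–B(3,2)≠ R(2,2)–B(3,3)≠ R(2,2)–B(3,1)≠ B(2,3)–B(2,4)= B(2,3)–B(3,3)= B(2,3)–R(3,4)≠ B(2,3)–B(3,2)= B(2,4)–B(2,5)= B(2,4)–R(3,4)≠ B(2,4)–R(3,5)≠ B(2,4)–B(3,3)= B(2,5)–R(2,6)≠ B(2,5)–R(3,5)≠ B(2,5)–B(3,6)= B(2,5)–R(3,4)≠ R(2,6)–B(3,6)≠ R(2,6)–R(3,5)=  → 14/22 unlike.
Row 3: B(3,0)–B(3,1)= B(3,0)–B(4,1)= B(3,1)–B(3,2)= B(3,1)–B(4,1)= B(3,1)–B(4,2)= B(3,2)–B(3,3)= B(3,2)–B(4,2)= B(3,2)–B(4,1)= B(3,3)–R(3,4)≠ B(3,3)–R(4,4)≠ B(3,3)–B(4,2)= R(3,4)–R(3,5)= R(3,4)–R(4,4)= R(3,4)–B(4,5)≠ R(3,5)–B(3,6)≠ R(3,5)–B(4,5)≠ R(3,5)–R(4,4)= B(3,6)–B(4,5)=  → 5/18 unlike.
Row 4: B(4,1)–B(4,2)= R(4,4)–B(4,5)≠  → 1/2 unlike.
Total adjacent occupied pairs: 85; unlike-type pairs: 35.

35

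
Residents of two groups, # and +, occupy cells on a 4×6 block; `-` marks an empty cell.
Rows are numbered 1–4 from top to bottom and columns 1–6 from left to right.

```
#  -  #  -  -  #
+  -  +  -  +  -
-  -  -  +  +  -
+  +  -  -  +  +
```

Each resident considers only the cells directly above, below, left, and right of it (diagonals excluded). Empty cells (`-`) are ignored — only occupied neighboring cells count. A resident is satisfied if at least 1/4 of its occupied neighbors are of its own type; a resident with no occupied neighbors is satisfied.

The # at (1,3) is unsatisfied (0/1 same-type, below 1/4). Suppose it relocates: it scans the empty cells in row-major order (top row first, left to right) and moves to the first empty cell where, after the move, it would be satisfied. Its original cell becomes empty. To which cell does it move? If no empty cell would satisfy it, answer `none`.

Vacating (1,3). Empty cells in order:
  (1,2): 1/1 same-type → satisfied — stop here.

(1,2)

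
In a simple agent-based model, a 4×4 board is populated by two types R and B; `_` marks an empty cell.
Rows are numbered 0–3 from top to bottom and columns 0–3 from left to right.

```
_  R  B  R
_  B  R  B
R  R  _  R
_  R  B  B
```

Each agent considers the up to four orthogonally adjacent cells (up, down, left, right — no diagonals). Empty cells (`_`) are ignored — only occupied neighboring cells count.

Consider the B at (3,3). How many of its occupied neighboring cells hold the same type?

Occupied neighbors of (3,3): (2,3)=R, (3,2)=B.
Same type (B): 1 of 2.

1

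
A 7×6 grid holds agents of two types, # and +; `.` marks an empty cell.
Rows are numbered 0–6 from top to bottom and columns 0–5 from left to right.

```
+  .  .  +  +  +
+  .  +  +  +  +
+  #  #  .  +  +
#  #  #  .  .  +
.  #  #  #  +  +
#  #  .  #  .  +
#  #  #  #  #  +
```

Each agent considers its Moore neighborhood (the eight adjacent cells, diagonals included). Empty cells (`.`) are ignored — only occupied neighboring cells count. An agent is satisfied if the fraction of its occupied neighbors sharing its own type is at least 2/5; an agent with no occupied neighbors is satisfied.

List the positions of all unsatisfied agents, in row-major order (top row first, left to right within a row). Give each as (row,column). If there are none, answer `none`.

(2,0)

(0,0)+ 1/1 ✓
(0,3)+ 4/4 ✓
(0,4)+ 5/5 ✓
(0,5)+ 3/3 ✓
(1,0)+ 2/3 ✓
(1,2)+ 2/4 ✓
(1,3)+ 5/6 ✓
(1,4)+ 7/7 ✓
(1,5)+ 5/5 ✓
(2,0)+ 1/4 ✗
(2,1)# 4/7 ✓
(2,2)# 3/5 ✓
(2,4)+ 5/5 ✓
(2,5)+ 4/4 ✓
(3,0)# 3/4 ✓
(3,1)# 6/7 ✓
(3,2)# 6/6 ✓
(3,5)+ 4/4 ✓
(4,1)# 6/6 ✓
(4,2)# 6/6 ✓
(4,3)# 3/4 ✓
(4,4)+ 3/5 ✓
(4,5)+ 3/3 ✓
(5,0)# 4/4 ✓
(5,1)# 6/6 ✓
(5,3)# 5/6 ✓
(5,5)+ 3/4 ✓
(6,0)# 3/3 ✓
(6,1)# 4/4 ✓
(6,2)# 4/4 ✓
(6,3)# 3/3 ✓
(6,4)# 2/4 ✓
(6,5)+ 1/2 ✓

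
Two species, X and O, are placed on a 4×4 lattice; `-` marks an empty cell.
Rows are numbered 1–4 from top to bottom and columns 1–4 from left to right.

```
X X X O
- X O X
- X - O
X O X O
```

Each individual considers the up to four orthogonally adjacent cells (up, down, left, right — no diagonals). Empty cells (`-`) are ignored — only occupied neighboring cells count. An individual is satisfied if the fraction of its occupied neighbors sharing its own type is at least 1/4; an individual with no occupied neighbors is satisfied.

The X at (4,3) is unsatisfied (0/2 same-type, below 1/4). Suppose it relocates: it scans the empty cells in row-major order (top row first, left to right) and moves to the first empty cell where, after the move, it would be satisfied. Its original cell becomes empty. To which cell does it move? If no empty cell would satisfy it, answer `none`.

(2,1)

Vacating (4,3). Empty cells in order:
  (2,1): 2/2 same-type → satisfied — stop here.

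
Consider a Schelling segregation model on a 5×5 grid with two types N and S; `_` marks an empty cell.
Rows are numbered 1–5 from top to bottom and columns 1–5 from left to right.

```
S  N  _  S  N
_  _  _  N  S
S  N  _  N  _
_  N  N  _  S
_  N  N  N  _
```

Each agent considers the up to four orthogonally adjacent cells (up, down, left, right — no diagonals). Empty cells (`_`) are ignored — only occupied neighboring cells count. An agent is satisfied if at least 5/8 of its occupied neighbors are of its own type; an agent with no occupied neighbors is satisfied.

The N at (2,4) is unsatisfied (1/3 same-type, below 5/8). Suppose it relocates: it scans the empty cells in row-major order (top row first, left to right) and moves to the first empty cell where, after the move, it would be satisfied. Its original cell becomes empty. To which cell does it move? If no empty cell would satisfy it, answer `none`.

(2,2)

Vacating (2,4). Empty cells in order:
  (1,3): 1/2 same-type → still unsatisfied.
  (2,1): 0/2 same-type → still unsatisfied.
  (2,2): 2/2 same-type → satisfied — stop here.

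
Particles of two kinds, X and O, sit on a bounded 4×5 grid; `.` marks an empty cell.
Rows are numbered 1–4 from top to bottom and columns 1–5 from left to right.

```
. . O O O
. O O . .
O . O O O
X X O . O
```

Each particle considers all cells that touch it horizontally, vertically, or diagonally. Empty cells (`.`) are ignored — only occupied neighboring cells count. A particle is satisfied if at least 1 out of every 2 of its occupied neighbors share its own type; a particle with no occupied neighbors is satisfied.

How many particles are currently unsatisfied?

(1,3)O 3/3 ok
(1,4)O 3/3 ok
(1,5)O 1/1 ok
(2,2)O 4/4 ok
(2,3)O 5/5 ok
(3,1)O 1/3 unhappy
(3,3)O 4/5 ok
(3,4)O 5/5 ok
(3,5)O 2/2 ok
(4,1)X 1/2 ok
(4,2)X 1/4 unhappy
(4,3)O 2/3 ok
(4,5)O 2/2 ok
Unsatisfied: (3,1), (4,2) — 2 in total.

2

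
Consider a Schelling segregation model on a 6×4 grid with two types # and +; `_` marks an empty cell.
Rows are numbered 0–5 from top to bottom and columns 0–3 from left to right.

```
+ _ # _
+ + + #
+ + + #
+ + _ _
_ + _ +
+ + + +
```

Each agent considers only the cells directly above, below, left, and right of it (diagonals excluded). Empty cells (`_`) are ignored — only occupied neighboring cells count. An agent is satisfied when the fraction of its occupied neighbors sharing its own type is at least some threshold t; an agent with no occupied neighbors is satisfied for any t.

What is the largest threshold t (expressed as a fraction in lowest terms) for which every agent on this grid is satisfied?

(0,0)+ 1/1
(0,2)# 0/1
(1,0)+ 3/3
(1,1)+ 3/3
(1,2)+ 2/4
(1,3)# 1/2
(2,0)+ 3/3
(2,1)+ 4/4
(2,2)+ 2/3
(2,3)# 1/2
(3,0)+ 2/2
(3,1)+ 3/3
(4,1)+ 2/2
(4,3)+ 1/1
(5,0)+ 1/1
(5,1)+ 3/3
(5,2)+ 2/2
(5,3)+ 2/2
The smallest same-type fraction is 0/1 at (0,2), which reduces to 0/1. Any threshold above that leaves this agent unsatisfied.

0/1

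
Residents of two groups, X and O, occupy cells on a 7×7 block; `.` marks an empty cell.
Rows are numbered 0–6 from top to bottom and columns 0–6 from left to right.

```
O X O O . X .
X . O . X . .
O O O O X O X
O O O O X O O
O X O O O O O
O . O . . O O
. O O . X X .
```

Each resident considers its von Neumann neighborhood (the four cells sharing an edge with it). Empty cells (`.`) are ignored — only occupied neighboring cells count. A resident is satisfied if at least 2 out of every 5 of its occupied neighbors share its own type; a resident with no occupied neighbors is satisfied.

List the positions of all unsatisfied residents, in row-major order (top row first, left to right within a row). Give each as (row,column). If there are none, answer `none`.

Row 0: (0,0)O 0/2 ✗ · (0,1)X 0/2 ✗ · (0,2)O 2/3 ✓ · (0,3)O 1/1 ✓ · (0,5)X 0/0 ✓
Row 1: (1,0)X 0/2 ✗ · (1,2)O 2/2 ✓ · (1,4)X 1/1 ✓
Row 2: (2,0)O 2/3 ✓ · (2,1)O 3/3 ✓ · (2,2)O 4/4 ✓ · (2,3)O 2/3 ✓ · (2,4)X 2/4 ✓ · (2,5)O 1/3 ✗ · (2,6)X 0/2 ✗
Row 3: (3,0)O 3/3 ✓ · (3,1)O 3/4 ✓ · (3,2)O 4/4 ✓ · (3,3)O 3/4 ✓ · (3,4)X 1/4 ✗ · (3,5)O 3/4 ✓ · (3,6)O 2/3 ✓
Row 4: (4,0)O 2/3 ✓ · (4,1)X 0/3 ✗ · (4,2)O 3/4 ✓ · (4,3)O 3/3 ✓ · (4,4)O 2/3 ✓ · (4,5)O 4/4 ✓ · (4,6)O 3/3 ✓
Row 5: (5,0)O 1/1 ✓ · (5,2)O 2/2 ✓ · (5,5)O 2/3 ✓ · (5,6)O 2/2 ✓
Row 6: (6,1)O 1/1 ✓ · (6,2)O 2/2 ✓ · (6,4)X 1/1 ✓ · (6,5)X 1/2 ✓

(0,0), (0,1), (1,0), (2,5), (2,6), (3,4), (4,1)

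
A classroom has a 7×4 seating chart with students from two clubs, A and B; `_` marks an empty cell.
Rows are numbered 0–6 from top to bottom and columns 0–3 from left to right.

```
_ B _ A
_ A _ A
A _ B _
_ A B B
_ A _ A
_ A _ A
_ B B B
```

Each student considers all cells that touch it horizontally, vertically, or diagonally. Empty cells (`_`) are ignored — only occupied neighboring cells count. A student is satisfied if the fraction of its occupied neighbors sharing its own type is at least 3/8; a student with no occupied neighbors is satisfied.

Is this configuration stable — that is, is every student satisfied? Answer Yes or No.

(0,1)B 0/1 unhappy
(0,3)A 1/1 ok
(1,1)A 1/3 unhappy
(1,3)A 1/2 ok
(2,0)A 2/2 ok
(2,2)B 2/5 ok
(3,1)A 2/4 ok
(3,2)B 2/5 ok
(3,3)B 2/3 ok
(4,1)A 2/3 ok
(4,3)A 1/3 unhappy
(5,1)A 1/3 unhappy
(5,3)A 1/3 unhappy
(6,1)B 1/2 ok
(6,2)B 2/4 ok
(6,3)B 1/2 ok
For instance (0,1) has only 0/1 same-type neighbors, below 3/8.

No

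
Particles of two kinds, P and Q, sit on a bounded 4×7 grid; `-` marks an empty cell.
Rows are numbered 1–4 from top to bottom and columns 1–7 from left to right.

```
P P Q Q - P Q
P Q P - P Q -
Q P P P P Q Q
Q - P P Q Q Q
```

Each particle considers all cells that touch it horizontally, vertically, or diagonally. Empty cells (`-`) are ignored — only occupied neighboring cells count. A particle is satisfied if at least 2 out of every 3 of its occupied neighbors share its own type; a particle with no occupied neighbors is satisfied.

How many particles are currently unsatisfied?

15

Row 1: (1,1)P 2/3 ok · (1,2)P 3/5 unhappy · (1,3)Q 2/4 unhappy · (1,4)Q 1/3 unhappy · (1,6)P 1/3 unhappy · (1,7)Q 1/2 unhappy
Row 2: (2,1)P 3/5 unhappy · (2,2)Q 2/8 unhappy · (2,3)P 4/7 unhappy · (2,5)P 3/6 unhappy · (2,6)Q 3/6 unhappy
Row 3: (3,1)Q 2/4 unhappy · (3,2)P 4/7 unhappy · (3,3)P 5/6 ok · (3,4)P 6/7 ok · (3,5)P 3/7 unhappy · (3,6)Q 5/7 ok · (3,7)Q 4/4 ok
Row 4: (4,1)Q 1/2 unhappy · (4,3)P 4/4 ok · (4,4)P 4/5 ok · (4,5)Q 2/5 unhappy · (4,6)Q 4/5 ok · (4,7)Q 3/3 ok
Unsatisfied: (1,2), (1,3), (1,4), (1,6), (1,7), (2,1), (2,2), (2,3), (2,5), (2,6), (3,1), (3,2), (3,5), (4,1), (4,5) — 15 in total.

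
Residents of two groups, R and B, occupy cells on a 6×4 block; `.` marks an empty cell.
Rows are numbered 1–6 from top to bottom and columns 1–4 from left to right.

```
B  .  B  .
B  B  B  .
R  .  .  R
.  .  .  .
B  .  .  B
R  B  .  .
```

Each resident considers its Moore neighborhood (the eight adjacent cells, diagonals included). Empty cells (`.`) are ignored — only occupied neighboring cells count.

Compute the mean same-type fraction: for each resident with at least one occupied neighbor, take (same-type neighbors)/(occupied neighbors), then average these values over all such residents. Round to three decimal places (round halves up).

Row 1: (1,1)B 2/2 · (1,3)B 2/2
Row 2: (2,1)B 2/3 · (2,2)B 4/5 · (2,3)B 2/3
Row 3: (3,1)R 0/2 · (3,4)R 0/1
Row 5: (5,1)B 1/2 · (5,4)B — no occupied neighbors
Row 6: (6,1)R 0/2 · (6,2)B 1/2
Sum over 10 residents: 2/2 + 2/2 + 2/3 + 4/5 + 2/3 + 0/2 + 0/1 + 1/2 + 0/2 + 1/2 = 77/15; mean = 77/15 ÷ 10 = 77/150 = 0.513333… → 0.513.

0.513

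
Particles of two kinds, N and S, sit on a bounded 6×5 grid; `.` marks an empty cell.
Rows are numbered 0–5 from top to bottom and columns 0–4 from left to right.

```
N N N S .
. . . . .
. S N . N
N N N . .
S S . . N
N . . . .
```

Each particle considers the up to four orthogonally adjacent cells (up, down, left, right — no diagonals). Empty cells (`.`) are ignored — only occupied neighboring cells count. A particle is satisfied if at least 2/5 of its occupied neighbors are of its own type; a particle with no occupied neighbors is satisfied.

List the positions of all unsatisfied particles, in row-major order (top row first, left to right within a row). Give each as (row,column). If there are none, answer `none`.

(0,0)N 1/1 ✓
(0,1)N 2/2 ✓
(0,2)N 1/2 ✓
(0,3)S 0/1 ✗
(2,1)S 0/2 ✗
(2,2)N 1/2 ✓
(2,4)N 0/0 ✓
(3,0)N 1/2 ✓
(3,1)N 2/4 ✓
(3,2)N 2/2 ✓
(4,0)S 1/3 ✗
(4,1)S 1/2 ✓
(4,4)N 0/0 ✓
(5,0)N 0/1 ✗

(0,3), (2,1), (4,0), (5,0)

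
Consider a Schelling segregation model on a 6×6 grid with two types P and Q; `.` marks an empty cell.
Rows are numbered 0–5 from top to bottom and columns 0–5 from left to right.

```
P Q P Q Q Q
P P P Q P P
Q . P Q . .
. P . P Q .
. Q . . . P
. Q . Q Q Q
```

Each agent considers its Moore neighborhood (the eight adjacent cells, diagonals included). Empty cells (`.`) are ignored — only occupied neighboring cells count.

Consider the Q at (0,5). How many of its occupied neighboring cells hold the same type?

Occupied neighbors of (0,5): (0,4)=Q, (1,4)=P, (1,5)=P.
Same type (Q): 1 of 3.

1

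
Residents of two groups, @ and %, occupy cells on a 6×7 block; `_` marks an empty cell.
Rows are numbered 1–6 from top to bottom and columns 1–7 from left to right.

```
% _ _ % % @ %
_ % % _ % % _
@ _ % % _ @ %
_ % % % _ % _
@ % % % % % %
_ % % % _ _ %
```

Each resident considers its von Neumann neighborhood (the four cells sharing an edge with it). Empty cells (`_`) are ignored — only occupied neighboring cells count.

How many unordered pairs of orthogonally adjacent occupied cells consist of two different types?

Scan each occupied cell's neighbors to the right and below so each pair is counted once.
Row 1: %(1,4)–%(1,5)= %(1,5)–@(1,6)≠ %(1,5)–%(2,5)= @(1,6)–%(1,7)≠ @(1,6)–%(2,6)≠  → 3/5 unlike.
Row 2: %(2,2)–%(2,3)= %(2,3)–%(3,3)= %(2,5)–%(2,6)= %(2,6)–@(3,6)≠  → 1/4 unlike.
Row 3: %(3,3)–%(3,4)= %(3,3)–%(4,3)= %(3,4)–%(4,4)= @(3,6)–%(3,7)≠ @(3,6)–%(4,6)≠  → 2/5 unlike.
Row 4: %(4,2)–%(4,3)= %(4,2)–%(5,2)= %(4,3)–%(4,4)= %(4,3)–%(5,3)= %(4,4)–%(5,4)= %(4,6)–%(5,6)=  → 0/6 unlike.
Row 5: @(5,1)–%(5,2)≠ %(5,2)–%(5,3)= %(5,2)–%(6,2)= %(5,3)–%(5,4)= %(5,3)–%(6,3)= %(5,4)–%(5,5)= %(5,4)–%(6,4)= %(5,5)–%(5,6)= %(5,6)–%(5,7)= %(5,7)–%(6,7)=  → 1/10 unlike.
Row 6: %(6,2)–%(6,3)= %(6,3)–%(6,4)=  → 0/2 unlike.
Total adjacent occupied pairs: 32; unlike-type pairs: 7.

7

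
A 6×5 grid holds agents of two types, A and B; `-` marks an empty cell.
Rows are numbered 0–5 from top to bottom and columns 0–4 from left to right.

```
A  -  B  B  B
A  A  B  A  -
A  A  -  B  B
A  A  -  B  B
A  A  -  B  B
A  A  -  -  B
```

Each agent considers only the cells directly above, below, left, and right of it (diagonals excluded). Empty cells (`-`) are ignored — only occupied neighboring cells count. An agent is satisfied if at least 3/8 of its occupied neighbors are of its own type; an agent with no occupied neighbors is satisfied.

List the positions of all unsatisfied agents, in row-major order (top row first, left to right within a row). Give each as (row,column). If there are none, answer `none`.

(1,2), (1,3)

(0,0)A 1/1 ✓
(0,2)B 2/2 ✓
(0,3)B 2/3 ✓
(0,4)B 1/1 ✓
(1,0)A 3/3 ✓
(1,1)A 2/3 ✓
(1,2)B 1/3 ✗
(1,3)A 0/3 ✗
(2,0)A 3/3 ✓
(2,1)A 3/3 ✓
(2,3)B 2/3 ✓
(2,4)B 2/2 ✓
(3,0)A 3/3 ✓
(3,1)A 3/3 ✓
(3,3)B 3/3 ✓
(3,4)B 3/3 ✓
(4,0)A 3/3 ✓
(4,1)A 3/3 ✓
(4,3)B 2/2 ✓
(4,4)B 3/3 ✓
(5,0)A 2/2 ✓
(5,1)A 2/2 ✓
(5,4)B 1/1 ✓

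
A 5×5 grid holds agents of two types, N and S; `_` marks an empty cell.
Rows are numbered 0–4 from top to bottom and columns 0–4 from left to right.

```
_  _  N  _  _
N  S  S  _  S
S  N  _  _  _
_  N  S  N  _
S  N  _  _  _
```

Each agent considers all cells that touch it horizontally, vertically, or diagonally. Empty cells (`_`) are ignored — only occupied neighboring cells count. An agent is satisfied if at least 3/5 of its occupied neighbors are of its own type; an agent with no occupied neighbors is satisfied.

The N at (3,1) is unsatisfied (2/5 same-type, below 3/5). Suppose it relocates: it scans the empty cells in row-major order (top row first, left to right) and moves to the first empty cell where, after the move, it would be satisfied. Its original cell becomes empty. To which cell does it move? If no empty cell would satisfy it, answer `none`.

(3,4)

Vacating (3,1). Empty cells in order:
  (0,0): 1/2 same-type → still unsatisfied.
  (0,1): 2/4 same-type → still unsatisfied.
  (0,3): 1/3 same-type → still unsatisfied.
  (0,4): 0/1 same-type → still unsatisfied.
  (1,3): 1/3 same-type → still unsatisfied.
  (2,2): 2/5 same-type → still unsatisfied.
  (2,3): 1/4 same-type → still unsatisfied.
  (2,4): 1/2 same-type → still unsatisfied.
  (3,0): 2/4 same-type → still unsatisfied.
  (3,4): 1/1 same-type → satisfied — stop here.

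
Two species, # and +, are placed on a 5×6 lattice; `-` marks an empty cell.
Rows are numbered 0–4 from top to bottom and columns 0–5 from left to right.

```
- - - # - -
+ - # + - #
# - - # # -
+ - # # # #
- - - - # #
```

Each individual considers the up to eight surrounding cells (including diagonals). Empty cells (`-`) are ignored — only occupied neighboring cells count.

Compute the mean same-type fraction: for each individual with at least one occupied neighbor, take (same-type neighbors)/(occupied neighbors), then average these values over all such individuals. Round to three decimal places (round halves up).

0.656

Row 0: (0,3)# 1/2
Row 1: (1,0)+ 0/1 · (1,2)# 2/3 · (1,3)+ 0/4 · (1,5)# 1/1
Row 2: (2,0)# 0/2 · (2,3)# 5/6 · (2,4)# 5/6
Row 3: (3,0)+ 0/1 · (3,2)# 2/2 · (3,3)# 5/5 · (3,4)# 6/6 · (3,5)# 4/4
Row 4: (4,4)# 4/4 · (4,5)# 3/3
Sum over 15 individuals: 1/2 + 0/1 + 2/3 + 0/4 + 1/1 + 0/2 + 5/6 + 5/6 + 0/1 + 2/2 + 5/5 + 6/6 + 4/4 + 4/4 + 3/3 = 59/6; mean = 59/6 ÷ 15 = 59/90 = 0.655555… → 0.656.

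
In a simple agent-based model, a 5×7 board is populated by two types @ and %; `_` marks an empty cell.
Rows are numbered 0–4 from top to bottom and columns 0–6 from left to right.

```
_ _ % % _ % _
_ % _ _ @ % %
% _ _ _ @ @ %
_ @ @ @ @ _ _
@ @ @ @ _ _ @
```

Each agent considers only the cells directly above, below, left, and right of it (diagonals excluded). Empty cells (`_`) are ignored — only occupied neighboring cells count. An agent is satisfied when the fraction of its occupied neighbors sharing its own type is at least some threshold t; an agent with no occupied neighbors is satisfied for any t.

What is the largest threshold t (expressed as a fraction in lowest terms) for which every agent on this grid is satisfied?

1/3

Row 0: (0,2)% 1/1 · (0,3)% 1/1 · (0,5)% 1/1
Row 1: (1,1)% — no occupied neighbors · (1,4)@ 1/2 · (1,5)% 2/4 · (1,6)% 2/2
Row 2: (2,0)% — no occupied neighbors · (2,4)@ 3/3 · (2,5)@ 1/3 · (2,6)% 1/2
Row 3: (3,1)@ 2/2 · (3,2)@ 3/3 · (3,3)@ 3/3 · (3,4)@ 2/2
Row 4: (4,0)@ 1/1 · (4,1)@ 3/3 · (4,2)@ 3/3 · (4,3)@ 2/2 · (4,6)@ — no occupied neighbors
The smallest same-type fraction is 1/3 at (2,5), which reduces to 1/3. Any threshold above that leaves this agent unsatisfied.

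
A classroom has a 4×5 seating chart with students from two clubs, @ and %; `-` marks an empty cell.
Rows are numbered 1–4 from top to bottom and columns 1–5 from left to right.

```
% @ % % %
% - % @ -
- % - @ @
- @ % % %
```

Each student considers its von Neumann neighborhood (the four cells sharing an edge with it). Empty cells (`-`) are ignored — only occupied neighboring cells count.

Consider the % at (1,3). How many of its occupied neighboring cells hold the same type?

Occupied neighbors of (1,3): (2,3)=%, (1,2)=@, (1,4)=%.
Same type (%): 2 of 3.

2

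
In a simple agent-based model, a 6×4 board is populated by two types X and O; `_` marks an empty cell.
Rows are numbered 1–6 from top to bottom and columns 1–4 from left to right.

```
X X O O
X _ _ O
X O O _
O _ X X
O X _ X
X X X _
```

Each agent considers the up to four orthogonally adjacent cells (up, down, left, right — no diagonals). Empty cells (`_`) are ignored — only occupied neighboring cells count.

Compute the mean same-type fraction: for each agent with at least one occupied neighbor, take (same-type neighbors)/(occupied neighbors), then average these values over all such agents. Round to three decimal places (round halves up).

0.704

(1,1)X 2/2
(1,2)X 1/2
(1,3)O 1/2
(1,4)O 2/2
(2,1)X 2/2
(2,4)O 1/1
(3,1)X 1/3
(3,2)O 1/2
(3,3)O 1/2
(4,1)O 1/2
(4,3)X 1/2
(4,4)X 2/2
(5,1)O 1/3
(5,2)X 1/2
(5,4)X 1/1
(6,1)X 1/2
(6,2)X 3/3
(6,3)X 1/1
Sum over 18 agents: 2/2 + 1/2 + 1/2 + 2/2 + 2/2 + 1/1 + 1/3 + 1/2 + 1/2 + 1/2 + 1/2 + 2/2 + 1/3 + 1/2 + 1/1 + 1/2 + 3/3 + 1/1 = 38/3; mean = 38/3 ÷ 18 = 19/27 = 0.703703… → 0.704.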